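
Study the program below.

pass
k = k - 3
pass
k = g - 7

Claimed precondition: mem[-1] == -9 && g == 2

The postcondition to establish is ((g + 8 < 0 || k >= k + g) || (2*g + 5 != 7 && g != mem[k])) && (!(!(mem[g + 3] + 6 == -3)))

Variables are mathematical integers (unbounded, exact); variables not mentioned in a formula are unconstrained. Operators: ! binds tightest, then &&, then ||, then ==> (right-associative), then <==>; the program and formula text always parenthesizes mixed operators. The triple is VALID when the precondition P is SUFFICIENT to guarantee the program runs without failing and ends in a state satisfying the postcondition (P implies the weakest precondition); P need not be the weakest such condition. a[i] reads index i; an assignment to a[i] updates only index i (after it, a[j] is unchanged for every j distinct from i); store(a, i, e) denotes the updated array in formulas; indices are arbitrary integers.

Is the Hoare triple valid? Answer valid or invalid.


Working backward. After the program, the postcondition ((g + 8 < 0 || k >= k + g) || (2*g + 5 != 7 && g != mem[k])) && (!(!(mem[g + 3] + 6 == -3))) must hold; in canonical form it is (g < -8 || g <= 0 || (2*g != 2 && g != mem[k])) && mem[g + 3] == -9.
Before k := g - 7: (g < -8 || g <= 0 || (2*g != 2 && g != mem[g - 7])) && mem[g + 3] == -9
Before skip: (g < -8 || g <= 0 || (2*g != 2 && g != mem[g - 7])) && mem[g + 3] == -9
Before k := k - 3: (g < -8 || g <= 0 || (2*g != 2 && g != mem[g - 7])) && mem[g + 3] == -9
Before skip: (g < -8 || g <= 0 || (2*g != 2 && g != mem[g - 7])) && mem[g + 3] == -9
The weakest precondition is (g < -8 || g <= 0 || (2*g != 2 && g != mem[g - 7])) && mem[g + 3] == -9.
Check whether mem[-1] == -9 && g == 2 implies it.
Countermodel: at the initial state g = 2, mem = {[-5] = -9, [-1] = -9, [5] = 3, elsewhere -9}, the precondition holds but the weakest precondition fails.
Answer: invalid


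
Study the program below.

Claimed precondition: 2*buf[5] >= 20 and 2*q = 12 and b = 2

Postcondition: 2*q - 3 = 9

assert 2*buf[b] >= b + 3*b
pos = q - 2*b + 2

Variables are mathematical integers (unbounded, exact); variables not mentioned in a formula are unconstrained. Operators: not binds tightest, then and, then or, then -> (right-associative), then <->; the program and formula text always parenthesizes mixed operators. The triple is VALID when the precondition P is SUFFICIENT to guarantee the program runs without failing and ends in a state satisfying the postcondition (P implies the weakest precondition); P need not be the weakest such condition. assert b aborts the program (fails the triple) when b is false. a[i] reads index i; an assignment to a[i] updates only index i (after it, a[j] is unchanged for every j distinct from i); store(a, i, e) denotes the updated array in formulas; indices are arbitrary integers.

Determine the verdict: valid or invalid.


Working backward. After the program, the postcondition 2*q - 3 = 9 must hold; in canonical form it is 2*q = 12.
Before pos := q - 2*b + 2: 2*q = 12
Before assert 2*buf[b] >= b + 3*b: 2*buf[b] >= 4*b and 2*q = 12
The weakest precondition is 2*buf[b] >= 4*b and 2*q = 12.
Check whether 2*buf[5] >= 20 and 2*q = 12 and b = 2 implies it.
Countermodel: at the initial state b = 2, buf = {[2] = 0, [5] = 10, elsewhere 10}, q = 6, the precondition holds but the weakest precondition fails.
Answer: invalid


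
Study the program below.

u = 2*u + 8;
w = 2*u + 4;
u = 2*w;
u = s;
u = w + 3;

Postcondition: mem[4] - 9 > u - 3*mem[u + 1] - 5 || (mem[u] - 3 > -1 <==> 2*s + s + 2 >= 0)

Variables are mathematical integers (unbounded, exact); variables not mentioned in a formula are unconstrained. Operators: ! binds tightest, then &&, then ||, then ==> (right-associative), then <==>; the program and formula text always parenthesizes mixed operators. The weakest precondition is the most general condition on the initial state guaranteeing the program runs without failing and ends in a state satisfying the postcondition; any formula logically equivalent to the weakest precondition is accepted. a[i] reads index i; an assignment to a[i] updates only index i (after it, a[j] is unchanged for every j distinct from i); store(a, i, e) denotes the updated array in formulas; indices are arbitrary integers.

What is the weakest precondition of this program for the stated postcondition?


Working backward. After the program, the postcondition mem[4] - 9 > u - 3*mem[u + 1] - 5 || (mem[u] - 3 > -1 <==> 2*s + s + 2 >= 0) must hold; in canonical form it is 3*mem[u + 1] + mem[4] > u + 4 || (mem[u] > 2 <==> 3*s >= -2).
Before u := w + 3: 3*mem[w + 4] + mem[4] > w + 7 || (mem[w + 3] > 2 <==> 3*s >= -2)
Before u := s: 3*mem[w + 4] + mem[4] > w + 7 || (mem[w + 3] > 2 <==> 3*s >= -2)
Before u := 2*w: 3*mem[w + 4] + mem[4] > w + 7 || (mem[w + 3] > 2 <==> 3*s >= -2)
Before w := 2*u + 4: 3*mem[2*u + 8] + mem[4] > 2*u + 11 || (mem[2*u + 7] > 2 <==> 3*s >= -2)
Before u := 2*u + 8: 3*mem[4*u + 24] + mem[4] > 4*u + 27 || (mem[4*u + 23] > 2 <==> 3*s >= -2)
Answer: WP = 3*mem[4*u + 24] + mem[4] > 4*u + 27 || (mem[4*u + 23] > 2 <==> 3*s >= -2)


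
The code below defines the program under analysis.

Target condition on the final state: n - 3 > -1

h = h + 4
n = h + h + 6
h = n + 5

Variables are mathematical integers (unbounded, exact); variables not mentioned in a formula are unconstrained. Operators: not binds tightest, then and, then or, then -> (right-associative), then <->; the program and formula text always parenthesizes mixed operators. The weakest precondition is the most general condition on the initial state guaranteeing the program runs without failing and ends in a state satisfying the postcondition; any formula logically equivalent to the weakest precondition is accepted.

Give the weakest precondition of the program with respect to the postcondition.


Working backward. After the program, the postcondition n - 3 > -1 must hold; in canonical form it is n > 2.
Before h := n + 5: n > 2
Before n := h + h + 6: 2*h > -4
Before h := h + 4: 2*h > -12
Answer: WP = 2*h > -12


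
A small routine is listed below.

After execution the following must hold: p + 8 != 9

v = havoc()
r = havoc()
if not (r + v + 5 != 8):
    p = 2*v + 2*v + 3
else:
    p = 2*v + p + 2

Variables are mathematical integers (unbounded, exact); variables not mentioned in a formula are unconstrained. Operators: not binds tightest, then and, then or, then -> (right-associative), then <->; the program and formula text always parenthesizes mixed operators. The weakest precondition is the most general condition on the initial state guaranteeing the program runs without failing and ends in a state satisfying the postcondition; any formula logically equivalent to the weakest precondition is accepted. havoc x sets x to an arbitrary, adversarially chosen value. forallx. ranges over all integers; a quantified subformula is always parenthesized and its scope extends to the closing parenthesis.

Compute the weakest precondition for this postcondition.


Working backward. After the program, the postcondition p + 8 != 9 must hold; in canonical form it is p != 1.
Then branch requires 4*v != -2; else branch requires p + 2*v != -1.
Before the if: ((not (r + v != 3)) -> 4*v != -2) and (r + v != 3 -> p + 2*v != -1)
Before havoc r: forall r_1. (((not (r_1 + v != 3)) -> 4*v != -2) and (r_1 + v != 3 -> p + 2*v != -1))
Before havoc v: forall v_1. (forall r_1. (((not (r_1 + v_1 != 3)) -> 4*v_1 != -2) and (r_1 + v_1 != 3 -> p + 2*v_1 != -1)))
Answer: WP = forall v_1. (forall r_1. (((not (r_1 + v_1 != 3)) -> 4*v_1 != -2) and (r_1 + v_1 != 3 -> p + 2*v_1 != -1)))


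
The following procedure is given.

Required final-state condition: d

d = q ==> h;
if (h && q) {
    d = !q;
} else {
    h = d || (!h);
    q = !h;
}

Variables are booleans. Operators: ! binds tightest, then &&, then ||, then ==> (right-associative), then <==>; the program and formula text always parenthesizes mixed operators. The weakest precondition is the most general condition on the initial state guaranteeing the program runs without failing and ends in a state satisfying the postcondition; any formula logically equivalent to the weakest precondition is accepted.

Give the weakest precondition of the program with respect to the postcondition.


Working backward. After the program, d must hold.
Then branch requires !q; else branch requires d.
Before the if: ((h && q) ==> (!q)) && ((!(h && q)) ==> d)
Before d := q ==> h: ((h && q) ==> (!q)) && ((!(h && q)) ==> (q ==> h))
Answer: WP = ((h && q) ==> (!q)) && ((!(h && q)) ==> (q ==> h))


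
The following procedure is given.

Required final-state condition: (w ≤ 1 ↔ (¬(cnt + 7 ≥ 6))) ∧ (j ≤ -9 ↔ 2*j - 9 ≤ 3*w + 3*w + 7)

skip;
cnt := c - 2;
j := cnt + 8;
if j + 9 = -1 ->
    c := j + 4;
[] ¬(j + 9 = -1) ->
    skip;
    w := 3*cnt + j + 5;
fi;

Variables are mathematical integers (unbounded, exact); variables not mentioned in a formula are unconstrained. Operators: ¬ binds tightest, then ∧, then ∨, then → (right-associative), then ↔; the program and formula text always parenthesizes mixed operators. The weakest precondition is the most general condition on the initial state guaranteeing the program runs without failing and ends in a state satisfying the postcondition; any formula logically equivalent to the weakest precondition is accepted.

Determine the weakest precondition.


Working backward. After the program, the postcondition (w ≤ 1 ↔ (¬(cnt + 7 ≥ 6))) ∧ (j ≤ -9 ↔ 2*j - 9 ≤ 3*w + 3*w + 7) must hold; in canonical form it is (w ≤ 1 ↔ (¬(cnt ≥ -1))) ∧ (j ≤ -9 ↔ 2*j ≤ 6*w + 16).
Then branch requires (w ≤ 1 ↔ (¬(cnt ≥ -1))) ∧ (j ≤ -9 ↔ 2*j ≤ 6*w + 16); else branch requires (3*cnt + j ≤ -4 ↔ (¬(cnt ≥ -1))) ∧ (j ≤ -9 ↔ 18*cnt + 4*j ≥ -46).
Before the if: (j = -10 → ((w ≤ 1 ↔ (¬(cnt ≥ -1))) ∧ (j ≤ -9 ↔ 2*j ≤ 6*w + 16))) ∧ ((¬(j = -10)) → ((3*cnt + j ≤ -4 ↔ (¬(cnt ≥ -1))) ∧ (j ≤ -9 ↔ 18*cnt + 4*j ≥ -46)))
Before j := cnt + 8: (cnt = -18 → ((w ≤ 1 ↔ (¬(cnt ≥ -1))) ∧ (cnt ≤ -17 ↔ 2*cnt ≤ 6*w))) ∧ ((¬(cnt = -18)) → ((4*cnt ≤ -12 ↔ (¬(cnt ≥ -1))) ∧ (cnt ≤ -17 ↔ 22*cnt ≥ -78)))
Before cnt := c - 2: (c = -16 → ((w ≤ 1 ↔ (¬(c ≥ 1))) ∧ (c ≤ -15 ↔ 2*c ≤ 6*w + 4))) ∧ ((¬(c = -16)) → ((4*c ≤ -4 ↔ (¬(c ≥ 1))) ∧ (c ≤ -15 ↔ 22*c ≥ -34)))
Before skip: (c = -16 → ((w ≤ 1 ↔ (¬(c ≥ 1))) ∧ (c ≤ -15 ↔ 2*c ≤ 6*w + 4))) ∧ ((¬(c = -16)) → ((4*c ≤ -4 ↔ (¬(c ≥ 1))) ∧ (c ≤ -15 ↔ 22*c ≥ -34)))
Answer: WP = (c = -16 → ((w ≤ 1 ↔ (¬(c ≥ 1))) ∧ (c ≤ -15 ↔ 2*c ≤ 6*w + 4))) ∧ ((¬(c = -16)) → ((4*c ≤ -4 ↔ (¬(c ≥ 1))) ∧ (c ≤ -15 ↔ 22*c ≥ -34)))


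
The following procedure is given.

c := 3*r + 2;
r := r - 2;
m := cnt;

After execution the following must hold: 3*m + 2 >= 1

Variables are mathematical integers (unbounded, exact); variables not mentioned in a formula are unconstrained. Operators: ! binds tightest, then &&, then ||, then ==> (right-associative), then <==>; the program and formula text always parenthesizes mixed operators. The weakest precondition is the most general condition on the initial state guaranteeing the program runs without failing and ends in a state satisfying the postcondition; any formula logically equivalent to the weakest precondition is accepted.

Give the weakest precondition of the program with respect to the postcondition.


Working backward. After the program, the postcondition 3*m + 2 >= 1 must hold; in canonical form it is 3*m >= -1.
Before m := cnt: 3*cnt >= -1
Before r := r - 2: 3*cnt >= -1
Before c := 3*r + 2: 3*cnt >= -1
Answer: WP = 3*cnt >= -1


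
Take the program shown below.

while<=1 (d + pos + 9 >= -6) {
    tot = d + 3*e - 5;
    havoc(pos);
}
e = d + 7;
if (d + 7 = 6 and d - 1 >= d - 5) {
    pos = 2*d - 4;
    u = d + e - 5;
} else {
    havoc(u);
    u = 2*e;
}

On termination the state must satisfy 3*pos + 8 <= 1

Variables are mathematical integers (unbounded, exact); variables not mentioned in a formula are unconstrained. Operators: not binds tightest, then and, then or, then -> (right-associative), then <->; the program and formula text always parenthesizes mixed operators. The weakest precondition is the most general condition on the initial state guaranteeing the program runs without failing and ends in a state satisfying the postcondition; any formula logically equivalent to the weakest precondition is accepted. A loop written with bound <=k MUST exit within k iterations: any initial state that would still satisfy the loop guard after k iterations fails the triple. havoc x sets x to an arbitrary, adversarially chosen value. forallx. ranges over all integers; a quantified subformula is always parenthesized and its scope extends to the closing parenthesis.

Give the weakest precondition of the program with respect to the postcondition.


Working backward. After the program, the postcondition 3*pos + 8 <= 1 must hold; in canonical form it is 3*pos <= -7.
Then branch requires 6*d <= 5; else branch requires 3*pos <= -7.
Before the if: (d = -1 -> 6*d <= 5) and ((not (d = -1)) -> 3*pos <= -7)
Before e := d + 7: (d = -1 -> 6*d <= 5) and ((not (d = -1)) -> 3*pos <= -7)
Before the loop (bound <=1), unroll the exhaustion recursion (WP_0 = exit-now case; WP_j = one more guarded iteration, up to j = 1):
  WP_0: (not (d + pos >= -15)) and (d = -1 -> 6*d <= 5) and ((not (d = -1)) -> 3*pos <= -7)
  WP_1: (d + pos >= -15 -> (forall pos_1. ((not (d + pos_1 >= -15)) and (d = -1 -> 6*d <= 5) and ((not (d = -1)) -> 3*pos_1 <= -7)))) and ((not (d + pos >= -15)) -> ((d = -1 -> 6*d <= 5) and ((not (d = -1)) -> 3*pos <= -7)))
So before the loop: (d + pos >= -15 -> (forall pos_1. ((not (d + pos_1 >= -15)) and (d = -1 -> 6*d <= 5) and ((not (d = -1)) -> 3*pos_1 <= -7)))) and ((not (d + pos >= -15)) -> ((d = -1 -> 6*d <= 5) and ((not (d = -1)) -> 3*pos <= -7)))
Answer: WP = (d + pos >= -15 -> (forall pos_1. ((not (d + pos_1 >= -15)) and (d = -1 -> 6*d <= 5) and ((not (d = -1)) -> 3*pos_1 <= -7)))) and ((not (d + pos >= -15)) -> ((d = -1 -> 6*d <= 5) and ((not (d = -1)) -> 3*pos <= -7)))


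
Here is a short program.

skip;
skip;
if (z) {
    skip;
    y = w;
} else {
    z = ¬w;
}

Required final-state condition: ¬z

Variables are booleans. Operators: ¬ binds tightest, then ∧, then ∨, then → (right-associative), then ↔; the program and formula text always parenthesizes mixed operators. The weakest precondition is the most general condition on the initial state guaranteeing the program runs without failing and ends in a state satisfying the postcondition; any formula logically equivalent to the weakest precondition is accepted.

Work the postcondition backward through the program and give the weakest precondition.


Working backward. After the program, ¬z must hold.
Then branch requires ¬z; else branch requires w.
Before the if: (z → (¬z)) ∧ ((¬z) → w)
Before skip: (z → (¬z)) ∧ ((¬z) → w)
Before skip: (z → (¬z)) ∧ ((¬z) → w)
Answer: WP = (z → (¬z)) ∧ ((¬z) → w)


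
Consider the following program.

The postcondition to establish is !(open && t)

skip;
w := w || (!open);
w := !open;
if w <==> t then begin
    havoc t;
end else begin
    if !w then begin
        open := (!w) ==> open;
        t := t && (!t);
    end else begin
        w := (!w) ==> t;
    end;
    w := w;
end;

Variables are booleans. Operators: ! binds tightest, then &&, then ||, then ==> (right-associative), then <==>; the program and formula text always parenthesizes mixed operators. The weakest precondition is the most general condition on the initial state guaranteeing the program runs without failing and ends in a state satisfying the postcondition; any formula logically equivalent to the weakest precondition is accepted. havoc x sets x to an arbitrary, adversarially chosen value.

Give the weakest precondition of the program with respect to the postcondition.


Working backward. After the program, !(open && t) must hold.
Then branch requires !open; else branch requires w ==> (!(open && t)).
Before the if: ((w <==> t) ==> (!open)) && ((!(w <==> t)) ==> (w ==> (!(open && t))))
Before w := !open: (((!open) <==> t) ==> (!open)) && ((!((!open) <==> t)) ==> ((!open) ==> (!(open && t))))
Before w := w || (!open): (((!open) <==> t) ==> (!open)) && ((!((!open) <==> t)) ==> ((!open) ==> (!(open && t))))
Before skip: (((!open) <==> t) ==> (!open)) && ((!((!open) <==> t)) ==> ((!open) ==> (!(open && t))))
Answer: WP = (((!open) <==> t) ==> (!open)) && ((!((!open) <==> t)) ==> ((!open) ==> (!(open && t))))


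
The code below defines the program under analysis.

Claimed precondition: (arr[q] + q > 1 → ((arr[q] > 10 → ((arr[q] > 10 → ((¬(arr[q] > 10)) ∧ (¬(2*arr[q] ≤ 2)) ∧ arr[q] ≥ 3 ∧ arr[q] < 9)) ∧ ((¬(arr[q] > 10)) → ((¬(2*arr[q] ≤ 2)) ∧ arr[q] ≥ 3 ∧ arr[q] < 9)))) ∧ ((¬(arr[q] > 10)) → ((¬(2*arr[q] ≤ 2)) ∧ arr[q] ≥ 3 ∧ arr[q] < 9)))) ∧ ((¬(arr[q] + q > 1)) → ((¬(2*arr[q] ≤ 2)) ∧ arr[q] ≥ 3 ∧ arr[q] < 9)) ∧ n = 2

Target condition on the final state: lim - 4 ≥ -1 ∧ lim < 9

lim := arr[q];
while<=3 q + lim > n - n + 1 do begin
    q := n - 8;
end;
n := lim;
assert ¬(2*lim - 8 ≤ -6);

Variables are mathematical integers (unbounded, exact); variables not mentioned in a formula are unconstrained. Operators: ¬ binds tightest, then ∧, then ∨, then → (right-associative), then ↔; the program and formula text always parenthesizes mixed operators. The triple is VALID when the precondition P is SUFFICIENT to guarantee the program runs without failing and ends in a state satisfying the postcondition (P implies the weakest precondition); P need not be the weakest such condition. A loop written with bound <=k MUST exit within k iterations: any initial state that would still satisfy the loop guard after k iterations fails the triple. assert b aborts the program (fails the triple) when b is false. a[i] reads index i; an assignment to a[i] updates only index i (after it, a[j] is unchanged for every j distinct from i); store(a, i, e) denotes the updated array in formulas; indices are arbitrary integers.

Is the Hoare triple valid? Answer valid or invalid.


Working backward. After the program, the postcondition lim - 4 ≥ -1 ∧ lim < 9 must hold; in canonical form it is lim ≥ 3 ∧ lim < 9.
Before assert ¬(2*lim - 8 ≤ -6): (¬(2*lim ≤ 2)) ∧ lim ≥ 3 ∧ lim < 9
Before n := lim: (¬(2*lim ≤ 2)) ∧ lim ≥ 3 ∧ lim < 9
Before the loop (bound <=3), unroll the exhaustion recursion (WP_0 = exit-now case; WP_j = one more guarded iteration, up to j = 3):
  WP_0: (¬(lim + q > 1)) ∧ (¬(2*lim ≤ 2)) ∧ lim ≥ 3 ∧ lim < 9
  WP_1: (lim + q > 1 → ((¬(lim + n > 9)) ∧ (¬(2*lim ≤ 2)) ∧ lim ≥ 3 ∧ lim < 9)) ∧ ((¬(lim + q > 1)) → ((¬(2*lim ≤ 2)) ∧ lim ≥ 3 ∧ lim < 9))
  WP_2: (lim + q > 1 → ((lim + n > 9 → ((¬(lim + n > 9)) ∧ (¬(2*lim ≤ 2)) ∧ lim ≥ 3 ∧ lim < 9)) ∧ ((¬(lim + n > 9)) → ((¬(2*lim ≤ 2)) ∧ lim ≥ 3 ∧ lim < 9)))) ∧ ((¬(lim + q > 1)) → ((¬(2*lim ≤ 2)) ∧ lim ≥ 3 ∧ lim < 9))
  WP_3: (lim + q > 1 → ((lim + n > 9 → ((lim + n > 9 → ((¬(lim + n > 9)) ∧ (¬(2*lim ≤ 2)) ∧ lim ≥ 3 ∧ lim < 9)) ∧ ((¬(lim + n > 9)) → ((¬(2*lim ≤ 2)) ∧ lim ≥ 3 ∧ lim < 9)))) ∧ ((¬(lim + n > 9)) → ((¬(2*lim ≤ 2)) ∧ lim ≥ 3 ∧ lim < 9)))) ∧ ((¬(lim + q > 1)) → ((¬(2*lim ≤ 2)) ∧ lim ≥ 3 ∧ lim < 9))
So before the loop: (lim + q > 1 → ((lim + n > 9 → ((lim + n > 9 → ((¬(lim + n > 9)) ∧ (¬(2*lim ≤ 2)) ∧ lim ≥ 3 ∧ lim < 9)) ∧ ((¬(lim + n > 9)) → ((¬(2*lim ≤ 2)) ∧ lim ≥ 3 ∧ lim < 9)))) ∧ ((¬(lim + n > 9)) → ((¬(2*lim ≤ 2)) ∧ lim ≥ 3 ∧ lim < 9)))) ∧ ((¬(lim + q > 1)) → ((¬(2*lim ≤ 2)) ∧ lim ≥ 3 ∧ lim < 9))
Before lim := arr[q]: (arr[q] + q > 1 → ((arr[q] + n > 9 → ((arr[q] + n > 9 → ((¬(arr[q] + n > 9)) ∧ (¬(2*arr[q] ≤ 2)) ∧ arr[q] ≥ 3 ∧ arr[q] < 9)) ∧ ((¬(arr[q] + n > 9)) → ((¬(2*arr[q] ≤ 2)) ∧ arr[q] ≥ 3 ∧ arr[q] < 9)))) ∧ ((¬(arr[q] + n > 9)) → ((¬(2*arr[q] ≤ 2)) ∧ arr[q] ≥ 3 ∧ arr[q] < 9)))) ∧ ((¬(arr[q] + q > 1)) → ((¬(2*arr[q] ≤ 2)) ∧ arr[q] ≥ 3 ∧ arr[q] < 9))
The weakest precondition is (arr[q] + q > 1 → ((arr[q] + n > 9 → ((arr[q] + n > 9 → ((¬(arr[q] + n > 9)) ∧ (¬(2*arr[q] ≤ 2)) ∧ arr[q] ≥ 3 ∧ arr[q] < 9)) ∧ ((¬(arr[q] + n > 9)) → ((¬(2*arr[q] ≤ 2)) ∧ arr[q] ≥ 3 ∧ arr[q] < 9)))) ∧ ((¬(arr[q] + n > 9)) → ((¬(2*arr[q] ≤ 2)) ∧ arr[q] ≥ 3 ∧ arr[q] < 9)))) ∧ ((¬(arr[q] + q > 1)) → ((¬(2*arr[q] ≤ 2)) ∧ arr[q] ≥ 3 ∧ arr[q] < 9)).
Check whether (arr[q] + q > 1 → ((arr[q] > 10 → ((arr[q] > 10 → ((¬(arr[q] > 10)) ∧ (¬(2*arr[q] ≤ 2)) ∧ arr[q] ≥ 3 ∧ arr[q] < 9)) ∧ ((¬(arr[q] > 10)) → ((¬(2*arr[q] ≤ 2)) ∧ arr[q] ≥ 3 ∧ arr[q] < 9)))) ∧ ((¬(arr[q] > 10)) → ((¬(2*arr[q] ≤ 2)) ∧ arr[q] ≥ 3 ∧ arr[q] < 9)))) ∧ ((¬(arr[q] + q > 1)) → ((¬(2*arr[q] ≤ 2)) ∧ arr[q] ≥ 3 ∧ arr[q] < 9)) ∧ n = 2 implies it.
Countermodel: at the initial state arr = {[-6] = 8, elsewhere 8}, n = 2, q = -6, the precondition holds but the weakest precondition fails.
Answer: invalid


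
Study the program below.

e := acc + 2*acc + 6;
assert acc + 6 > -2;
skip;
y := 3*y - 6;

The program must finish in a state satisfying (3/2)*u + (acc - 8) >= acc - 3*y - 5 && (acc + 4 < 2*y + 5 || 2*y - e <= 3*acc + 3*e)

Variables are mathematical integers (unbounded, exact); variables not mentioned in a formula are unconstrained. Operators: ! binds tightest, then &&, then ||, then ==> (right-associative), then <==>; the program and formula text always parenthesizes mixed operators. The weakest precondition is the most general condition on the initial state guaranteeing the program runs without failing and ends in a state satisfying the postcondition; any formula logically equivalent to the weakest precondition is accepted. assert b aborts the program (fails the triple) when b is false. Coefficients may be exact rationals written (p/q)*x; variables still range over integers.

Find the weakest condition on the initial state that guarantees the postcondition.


Working backward. After the program, the postcondition (3/2)*u + (acc - 8) >= acc - 3*y - 5 && (acc + 4 < 2*y + 5 || 2*y - e <= 3*acc + 3*e) must hold; in canonical form it is (3/2)*u + 3*y >= 3 && (acc < 2*y + 1 || 2*y <= 3*acc + 4*e).
Before y := 3*y - 6: (3/2)*u + 9*y >= 21 && (acc < 6*y - 11 || 6*y <= 3*acc + 4*e + 12)
Before skip: (3/2)*u + 9*y >= 21 && (acc < 6*y - 11 || 6*y <= 3*acc + 4*e + 12)
Before assert acc + 6 > -2: acc > -8 && (3/2)*u + 9*y >= 21 && (acc < 6*y - 11 || 6*y <= 3*acc + 4*e + 12)
Before e := acc + 2*acc + 6: acc > -8 && (3/2)*u + 9*y >= 21 && (acc < 6*y - 11 || 6*y <= 15*acc + 36)
Answer: WP = acc > -8 && (3/2)*u + 9*y >= 21 && (acc < 6*y - 11 || 6*y <= 15*acc + 36)


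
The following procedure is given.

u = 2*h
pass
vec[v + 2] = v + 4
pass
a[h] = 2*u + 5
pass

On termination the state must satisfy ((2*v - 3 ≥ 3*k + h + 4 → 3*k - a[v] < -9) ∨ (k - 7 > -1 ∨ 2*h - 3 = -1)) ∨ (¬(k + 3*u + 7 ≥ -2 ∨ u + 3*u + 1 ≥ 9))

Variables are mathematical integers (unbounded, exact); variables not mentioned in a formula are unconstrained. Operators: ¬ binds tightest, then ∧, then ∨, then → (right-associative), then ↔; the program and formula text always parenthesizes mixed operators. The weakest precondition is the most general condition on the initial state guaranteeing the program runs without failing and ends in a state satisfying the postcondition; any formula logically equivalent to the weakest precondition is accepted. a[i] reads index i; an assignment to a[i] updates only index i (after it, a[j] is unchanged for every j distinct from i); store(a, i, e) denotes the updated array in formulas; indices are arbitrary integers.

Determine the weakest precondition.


Working backward. After the program, the postcondition ((2*v - 3 ≥ 3*k + h + 4 → 3*k - a[v] < -9) ∨ (k - 7 > -1 ∨ 2*h - 3 = -1)) ∨ (¬(k + 3*u + 7 ≥ -2 ∨ u + 3*u + 1 ≥ 9)) must hold; in canonical form it is (2*v ≥ h + 3*k + 7 → 3*k < a[v] - 9) ∨ k > 6 ∨ 2*h = 2 ∨ (¬(k + 3*u ≥ -9 ∨ 4*u ≥ 8)).
Before skip: (2*v ≥ h + 3*k + 7 → 3*k < a[v] - 9) ∨ k > 6 ∨ 2*h = 2 ∨ (¬(k + 3*u ≥ -9 ∨ 4*u ≥ 8))
Before a[h] := 2*u + 5: (2*v ≥ h + 3*k + 7 → 3*k < store(a, h, 2*u + 5)[v] - 9) ∨ k > 6 ∨ 2*h = 2 ∨ (¬(k + 3*u ≥ -9 ∨ 4*u ≥ 8))
Before skip: (2*v ≥ h + 3*k + 7 → 3*k < store(a, h, 2*u + 5)[v] - 9) ∨ k > 6 ∨ 2*h = 2 ∨ (¬(k + 3*u ≥ -9 ∨ 4*u ≥ 8))
Before vec[v + 2] := v + 4: (2*v ≥ h + 3*k + 7 → 3*k < store(a, h, 2*u + 5)[v] - 9) ∨ k > 6 ∨ 2*h = 2 ∨ (¬(k + 3*u ≥ -9 ∨ 4*u ≥ 8))
Before skip: (2*v ≥ h + 3*k + 7 → 3*k < store(a, h, 2*u + 5)[v] - 9) ∨ k > 6 ∨ 2*h = 2 ∨ (¬(k + 3*u ≥ -9 ∨ 4*u ≥ 8))
Before u := 2*h: (2*v ≥ h + 3*k + 7 → 3*k < store(a, h, 4*h + 5)[v] - 9) ∨ k > 6 ∨ 2*h = 2 ∨ (¬(6*h + k ≥ -9 ∨ 8*h ≥ 8))
Answer: WP = (2*v ≥ h + 3*k + 7 → 3*k < store(a, h, 4*h + 5)[v] - 9) ∨ k > 6 ∨ 2*h = 2 ∨ (¬(6*h + k ≥ -9 ∨ 8*h ≥ 8))


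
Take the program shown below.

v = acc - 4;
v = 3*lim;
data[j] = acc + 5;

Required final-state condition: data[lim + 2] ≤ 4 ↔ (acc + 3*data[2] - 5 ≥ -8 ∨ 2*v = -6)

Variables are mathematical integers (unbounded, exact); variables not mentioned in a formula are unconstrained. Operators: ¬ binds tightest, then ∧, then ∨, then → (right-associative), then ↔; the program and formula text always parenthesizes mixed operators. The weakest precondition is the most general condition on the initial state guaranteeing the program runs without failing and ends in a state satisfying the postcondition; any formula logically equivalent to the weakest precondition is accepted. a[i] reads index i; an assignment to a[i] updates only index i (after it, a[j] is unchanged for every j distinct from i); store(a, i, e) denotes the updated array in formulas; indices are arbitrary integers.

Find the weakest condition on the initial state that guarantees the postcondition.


Working backward. After the program, the postcondition data[lim + 2] ≤ 4 ↔ (acc + 3*data[2] - 5 ≥ -8 ∨ 2*v = -6) must hold; in canonical form it is data[lim + 2] ≤ 4 ↔ (3*data[2] + acc ≥ -3 ∨ 2*v = -6).
Before data[j] := acc + 5: store(data, j, acc + 5)[lim + 2] ≤ 4 ↔ (3*store(data, j, acc + 5)[2] + acc ≥ -3 ∨ 2*v = -6)
Before v := 3*lim: store(data, j, acc + 5)[lim + 2] ≤ 4 ↔ (3*store(data, j, acc + 5)[2] + acc ≥ -3 ∨ 6*lim = -6)
Before v := acc - 4: store(data, j, acc + 5)[lim + 2] ≤ 4 ↔ (3*store(data, j, acc + 5)[2] + acc ≥ -3 ∨ 6*lim = -6)
Answer: WP = store(data, j, acc + 5)[lim + 2] ≤ 4 ↔ (3*store(data, j, acc + 5)[2] + acc ≥ -3 ∨ 6*lim = -6)


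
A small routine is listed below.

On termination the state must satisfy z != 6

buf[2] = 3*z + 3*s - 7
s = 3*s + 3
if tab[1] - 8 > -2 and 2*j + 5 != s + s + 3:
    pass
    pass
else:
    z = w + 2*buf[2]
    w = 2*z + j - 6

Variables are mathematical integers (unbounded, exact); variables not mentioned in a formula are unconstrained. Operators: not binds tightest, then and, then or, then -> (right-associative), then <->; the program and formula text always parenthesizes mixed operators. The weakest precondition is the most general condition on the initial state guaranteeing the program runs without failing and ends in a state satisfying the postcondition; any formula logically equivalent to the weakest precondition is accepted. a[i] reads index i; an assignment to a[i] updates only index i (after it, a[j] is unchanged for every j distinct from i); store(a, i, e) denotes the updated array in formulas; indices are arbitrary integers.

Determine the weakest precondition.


Working backward. After the program, z != 6 must hold.
Then branch requires z != 6; else branch requires 2*buf[2] + w != 6.
Before the if: ((tab[1] > 6 and 2*j != 2*s - 2) -> z != 6) and ((not (tab[1] > 6 and 2*j != 2*s - 2)) -> 2*buf[2] + w != 6)
Before s := 3*s + 3: ((tab[1] > 6 and 2*j != 6*s + 4) -> z != 6) and ((not (tab[1] > 6 and 2*j != 6*s + 4)) -> 2*buf[2] + w != 6)
Before buf[2] := 3*z + 3*s - 7: ((tab[1] > 6 and 2*j != 6*s + 4) -> z != 6) and ((not (tab[1] > 6 and 2*j != 6*s + 4)) -> 6*s + w + 6*z != 20)
Answer: WP = ((tab[1] > 6 and 2*j != 6*s + 4) -> z != 6) and ((not (tab[1] > 6 and 2*j != 6*s + 4)) -> 6*s + w + 6*z != 20)


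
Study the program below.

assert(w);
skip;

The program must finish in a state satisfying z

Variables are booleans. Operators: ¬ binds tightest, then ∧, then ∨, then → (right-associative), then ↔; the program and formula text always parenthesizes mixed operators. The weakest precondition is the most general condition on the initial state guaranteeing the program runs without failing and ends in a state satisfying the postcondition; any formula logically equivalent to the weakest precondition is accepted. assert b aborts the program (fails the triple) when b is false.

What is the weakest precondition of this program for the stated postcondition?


Working backward. After the program, z must hold.
Before skip: z
Before assert w: w ∧ z
Answer: WP = w ∧ z


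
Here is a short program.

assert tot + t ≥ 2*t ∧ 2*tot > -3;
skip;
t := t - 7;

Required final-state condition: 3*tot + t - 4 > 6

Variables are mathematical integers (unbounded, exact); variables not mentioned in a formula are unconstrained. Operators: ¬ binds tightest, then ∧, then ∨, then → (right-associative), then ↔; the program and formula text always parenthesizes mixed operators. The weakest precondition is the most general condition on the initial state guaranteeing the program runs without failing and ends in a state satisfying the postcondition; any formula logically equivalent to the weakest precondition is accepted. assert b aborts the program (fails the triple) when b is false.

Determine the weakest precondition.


Working backward. After the program, the postcondition 3*tot + t - 4 > 6 must hold; in canonical form it is t + 3*tot > 10.
Before t := t - 7: t + 3*tot > 17
Before skip: t + 3*tot > 17
Before assert tot + t ≥ 2*t ∧ 2*tot > -3: tot ≥ t ∧ 2*tot > -3 ∧ t + 3*tot > 17
Answer: WP = tot ≥ t ∧ 2*tot > -3 ∧ t + 3*tot > 17


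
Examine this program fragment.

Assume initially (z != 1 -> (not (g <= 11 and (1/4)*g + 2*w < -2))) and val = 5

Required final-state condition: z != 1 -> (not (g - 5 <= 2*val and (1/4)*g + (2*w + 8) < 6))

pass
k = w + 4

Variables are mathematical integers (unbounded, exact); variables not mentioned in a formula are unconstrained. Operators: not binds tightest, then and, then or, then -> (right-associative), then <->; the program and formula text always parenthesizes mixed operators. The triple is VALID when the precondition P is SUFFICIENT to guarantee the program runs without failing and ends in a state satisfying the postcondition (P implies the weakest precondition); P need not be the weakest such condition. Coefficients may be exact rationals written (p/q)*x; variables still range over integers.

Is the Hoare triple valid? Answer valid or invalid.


Working backward. After the program, the postcondition z != 1 -> (not (g - 5 <= 2*val and (1/4)*g + (2*w + 8) < 6)) must hold; in canonical form it is z != 1 -> (not (g <= 2*val + 5 and (1/4)*g + 2*w < -2)).
Before k := w + 4: z != 1 -> (not (g <= 2*val + 5 and (1/4)*g + 2*w < -2))
Before skip: z != 1 -> (not (g <= 2*val + 5 and (1/4)*g + 2*w < -2))
The weakest precondition is z != 1 -> (not (g <= 2*val + 5 and (1/4)*g + 2*w < -2)).
Check whether (z != 1 -> (not (g <= 11 and (1/4)*g + 2*w < -2))) and val = 5 implies it.
Countermodel: at the initial state g = 15, val = 5, w = -3, z = 2, the precondition holds but the weakest precondition fails.
Answer: invalid


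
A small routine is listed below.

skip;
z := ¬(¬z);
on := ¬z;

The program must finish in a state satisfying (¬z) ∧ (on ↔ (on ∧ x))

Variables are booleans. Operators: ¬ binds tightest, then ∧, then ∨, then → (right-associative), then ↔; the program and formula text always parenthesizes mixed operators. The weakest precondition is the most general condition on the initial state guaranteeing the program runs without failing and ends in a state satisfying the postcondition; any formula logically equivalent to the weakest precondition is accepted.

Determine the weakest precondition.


Working backward. After the program, (¬z) ∧ (on ↔ (on ∧ x)) must hold.
Before on := ¬z: (¬z) ∧ ((¬z) ↔ ((¬z) ∧ x))
Before z := ¬(¬z): (¬z) ∧ ((¬z) ↔ ((¬z) ∧ x))
Before skip: (¬z) ∧ ((¬z) ↔ ((¬z) ∧ x))
Answer: WP = (¬z) ∧ ((¬z) ↔ ((¬z) ∧ x))


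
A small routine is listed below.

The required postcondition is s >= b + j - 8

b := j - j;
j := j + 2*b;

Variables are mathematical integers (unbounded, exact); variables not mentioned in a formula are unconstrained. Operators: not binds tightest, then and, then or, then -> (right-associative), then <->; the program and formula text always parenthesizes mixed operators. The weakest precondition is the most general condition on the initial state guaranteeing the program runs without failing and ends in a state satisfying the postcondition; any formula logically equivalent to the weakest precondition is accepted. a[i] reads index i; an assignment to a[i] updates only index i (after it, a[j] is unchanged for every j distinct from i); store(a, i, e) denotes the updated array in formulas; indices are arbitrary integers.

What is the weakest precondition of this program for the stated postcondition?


Working backward. After the program, s >= b + j - 8 must hold.
Before j := j + 2*b: s >= 3*b + j - 8
Before b := j - j: s >= j - 8
Answer: WP = s >= j - 8


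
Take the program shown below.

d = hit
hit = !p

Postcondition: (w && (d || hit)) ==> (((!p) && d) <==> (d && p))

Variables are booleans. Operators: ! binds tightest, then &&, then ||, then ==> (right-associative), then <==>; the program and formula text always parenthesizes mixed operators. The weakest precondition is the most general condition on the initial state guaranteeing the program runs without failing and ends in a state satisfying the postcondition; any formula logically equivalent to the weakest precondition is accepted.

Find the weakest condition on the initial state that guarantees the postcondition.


Working backward. After the program, (w && (d || hit)) ==> (((!p) && d) <==> (d && p)) must hold.
Before hit := !p: (w && (d || (!p))) ==> (((!p) && d) <==> (d && p))
Before d := hit: (w && (hit || (!p))) ==> (((!p) && hit) <==> (hit && p))
Answer: WP = (w && (hit || (!p))) ==> (((!p) && hit) <==> (hit && p))


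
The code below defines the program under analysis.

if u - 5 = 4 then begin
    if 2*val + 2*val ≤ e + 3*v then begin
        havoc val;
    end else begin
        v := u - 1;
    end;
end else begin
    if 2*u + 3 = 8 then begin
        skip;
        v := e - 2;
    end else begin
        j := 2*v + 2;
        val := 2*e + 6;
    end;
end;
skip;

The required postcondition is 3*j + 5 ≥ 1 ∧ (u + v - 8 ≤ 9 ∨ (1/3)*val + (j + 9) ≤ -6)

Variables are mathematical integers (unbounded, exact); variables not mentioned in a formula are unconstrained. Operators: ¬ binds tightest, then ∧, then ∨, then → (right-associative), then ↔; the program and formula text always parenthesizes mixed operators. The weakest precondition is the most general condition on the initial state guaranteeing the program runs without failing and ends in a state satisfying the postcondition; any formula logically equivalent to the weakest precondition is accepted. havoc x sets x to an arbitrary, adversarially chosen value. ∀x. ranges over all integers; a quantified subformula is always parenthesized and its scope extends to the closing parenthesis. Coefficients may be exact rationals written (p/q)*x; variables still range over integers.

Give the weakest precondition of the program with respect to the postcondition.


Working backward. After the program, the postcondition 3*j + 5 ≥ 1 ∧ (u + v - 8 ≤ 9 ∨ (1/3)*val + (j + 9) ≤ -6) must hold; in canonical form it is 3*j ≥ -4 ∧ (u + v ≤ 17 ∨ j + (1/3)*val ≤ -15).
Before skip: 3*j ≥ -4 ∧ (u + v ≤ 17 ∨ j + (1/3)*val ≤ -15)
Then branch requires (4*val ≤ e + 3*v → (∀val_1. (3*j ≥ -4 ∧ (u + v ≤ 17 ∨ j + (1/3)*val_1 ≤ -15)))) ∧ ((¬(4*val ≤ e + 3*v)) → (3*j ≥ -4 ∧ (2*u ≤ 18 ∨ j + (1/3)*val ≤ -15))); else branch requires (2*u = 5 → (3*j ≥ -4 ∧ (e + u ≤ 19 ∨ j + (1/3)*val ≤ -15))) ∧ ((¬(2*u = 5)) → (6*v ≥ -10 ∧ (u + v ≤ 17 ∨ (2/3)*e + 2*v ≤ -19))).
Before the if: (u = 9 → ((4*val ≤ e + 3*v → (∀val_1. (3*j ≥ -4 ∧ (u + v ≤ 17 ∨ j + (1/3)*val_1 ≤ -15)))) ∧ ((¬(4*val ≤ e + 3*v)) → (3*j ≥ -4 ∧ (2*u ≤ 18 ∨ j + (1/3)*val ≤ -15))))) ∧ ((¬(u = 9)) → ((2*u = 5 → (3*j ≥ -4 ∧ (e + u ≤ 19 ∨ j + (1/3)*val ≤ -15))) ∧ ((¬(2*u = 5)) → (6*v ≥ -10 ∧ (u + v ≤ 17 ∨ (2/3)*e + 2*v ≤ -19)))))
Answer: WP = (u = 9 → ((4*val ≤ e + 3*v → (∀val_1. (3*j ≥ -4 ∧ (u + v ≤ 17 ∨ j + (1/3)*val_1 ≤ -15)))) ∧ ((¬(4*val ≤ e + 3*v)) → (3*j ≥ -4 ∧ (2*u ≤ 18 ∨ j + (1/3)*val ≤ -15))))) ∧ ((¬(u = 9)) → ((2*u = 5 → (3*j ≥ -4 ∧ (e + u ≤ 19 ∨ j + (1/3)*val ≤ -15))) ∧ ((¬(2*u = 5)) → (6*v ≥ -10 ∧ (u + v ≤ 17 ∨ (2/3)*e + 2*v ≤ -19)))))


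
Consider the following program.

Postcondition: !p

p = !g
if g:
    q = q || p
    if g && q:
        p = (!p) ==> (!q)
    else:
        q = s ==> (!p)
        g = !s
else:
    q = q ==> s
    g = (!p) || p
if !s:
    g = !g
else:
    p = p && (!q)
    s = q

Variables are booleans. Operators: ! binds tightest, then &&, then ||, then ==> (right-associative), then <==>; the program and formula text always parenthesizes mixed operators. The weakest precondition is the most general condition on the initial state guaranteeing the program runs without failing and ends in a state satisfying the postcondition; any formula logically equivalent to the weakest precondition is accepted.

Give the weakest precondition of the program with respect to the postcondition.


Working backward. After the program, !p must hold.
Then branch requires !p; else branch requires !(p && (!q)).
Before the if: ((!s) ==> (!p)) && (s ==> (!(p && (!q))))
Then branch requires ((g && (q || p)) ==> (((!s) ==> (!((!p) ==> (!(q || p))))) && (s ==> (!(((!p) ==> (!(q || p))) && (!(q || p))))))) && ((!(g && (q || p))) ==> (((!s) ==> (!p)) && (s ==> (!(p && (!(s ==> (!p)))))))); else branch requires ((!s) ==> (!p)) && (s ==> (!(p && (!(q ==> s))))).
Before the if: (g ==> (((g && (q || p)) ==> (((!s) ==> (!((!p) ==> (!(q || p))))) && (s ==> (!(((!p) ==> (!(q || p))) && (!(q || p))))))) && ((!(g && (q || p))) ==> (((!s) ==> (!p)) && (s ==> (!(p && (!(s ==> (!p)))))))))) && ((!g) ==> (((!s) ==> (!p)) && (s ==> (!(p && (!(q ==> s)))))))
Before p := !g: (g ==> (((g && (q || (!g))) ==> (((!s) ==> (!(g ==> (!(q || (!g)))))) && (s ==> (!((g ==> (!(q || (!g)))) && (!(q || (!g)))))))) && ((!(g && (q || (!g)))) ==> (((!s) ==> g) && (s ==> (!((!g) && (!(s ==> g))))))))) && ((!g) ==> (((!s) ==> g) && (s ==> (!((!g) && (!(q ==> s)))))))
Answer: WP = (g ==> (((g && (q || (!g))) ==> (((!s) ==> (!(g ==> (!(q || (!g)))))) && (s ==> (!((g ==> (!(q || (!g)))) && (!(q || (!g)))))))) && ((!(g && (q || (!g)))) ==> (((!s) ==> g) && (s ==> (!((!g) && (!(s ==> g))))))))) && ((!g) ==> (((!s) ==> g) && (s ==> (!((!g) && (!(q ==> s)))))))


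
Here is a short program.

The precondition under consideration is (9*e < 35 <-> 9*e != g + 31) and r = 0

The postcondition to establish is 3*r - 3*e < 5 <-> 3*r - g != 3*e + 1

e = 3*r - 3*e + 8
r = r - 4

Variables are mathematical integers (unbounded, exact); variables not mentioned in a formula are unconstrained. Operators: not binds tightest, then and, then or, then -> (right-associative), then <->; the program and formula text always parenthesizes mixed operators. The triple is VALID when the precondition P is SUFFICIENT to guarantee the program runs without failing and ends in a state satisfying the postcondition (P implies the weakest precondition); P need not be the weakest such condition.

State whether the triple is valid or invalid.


Working backward. After the program, the postcondition 3*r - 3*e < 5 <-> 3*r - g != 3*e + 1 must hold; in canonical form it is 3*r < 3*e + 5 <-> 3*r != 3*e + g + 1.
Before r := r - 4: 3*r < 3*e + 17 <-> 3*r != 3*e + g + 13
Before e := 3*r - 3*e + 8: 9*e < 6*r + 41 <-> 9*e != g + 6*r + 37
The weakest precondition is 9*e < 6*r + 41 <-> 9*e != g + 6*r + 37.
Check whether (9*e < 35 <-> 9*e != g + 31) and r = 0 implies it.
Countermodel: at the initial state e = 3, g = -10, r = 0, the precondition holds but the weakest precondition fails.
Answer: invalid
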